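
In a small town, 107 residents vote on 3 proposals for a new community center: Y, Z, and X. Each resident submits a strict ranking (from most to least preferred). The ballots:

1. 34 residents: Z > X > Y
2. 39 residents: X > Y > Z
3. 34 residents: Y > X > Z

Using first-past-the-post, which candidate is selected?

First-place votes: Y 34, Z 34, X 39.
X has the most first-place votes.

X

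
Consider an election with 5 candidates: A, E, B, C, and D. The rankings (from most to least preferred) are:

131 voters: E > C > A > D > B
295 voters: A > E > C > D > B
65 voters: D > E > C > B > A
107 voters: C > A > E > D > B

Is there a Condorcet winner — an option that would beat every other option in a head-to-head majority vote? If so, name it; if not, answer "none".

Checking pairwise contests:
C beats A 303–295.
A beats E 402–196.
A beats B 533–65.
E beats C 491–107.
A beats D 533–65.
Every option loses at least one head-to-head, so there is no Condorcet winner.

none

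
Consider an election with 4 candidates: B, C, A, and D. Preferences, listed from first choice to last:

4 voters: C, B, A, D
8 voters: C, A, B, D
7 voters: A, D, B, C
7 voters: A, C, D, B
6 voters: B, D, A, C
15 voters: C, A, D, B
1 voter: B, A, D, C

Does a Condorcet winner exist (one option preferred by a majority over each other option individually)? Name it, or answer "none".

C

C vs B: 34–14 for C.
C vs A: 27–21 for C.
C vs D: 34–14 for C.
C beats every other option head-to-head.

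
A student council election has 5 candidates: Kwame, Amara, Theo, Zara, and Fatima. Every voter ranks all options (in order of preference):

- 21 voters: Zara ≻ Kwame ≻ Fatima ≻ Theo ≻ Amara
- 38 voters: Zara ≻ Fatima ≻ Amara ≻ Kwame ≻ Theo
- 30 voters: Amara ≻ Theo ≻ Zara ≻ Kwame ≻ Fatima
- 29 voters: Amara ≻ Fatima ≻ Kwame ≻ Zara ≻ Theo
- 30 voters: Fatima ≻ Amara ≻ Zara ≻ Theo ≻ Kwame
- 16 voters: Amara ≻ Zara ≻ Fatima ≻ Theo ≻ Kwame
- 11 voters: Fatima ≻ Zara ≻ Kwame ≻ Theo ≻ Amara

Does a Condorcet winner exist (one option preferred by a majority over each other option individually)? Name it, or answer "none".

Checking pairwise contests:
Amara beats Kwame 143–32.
Fatima beats Amara 100–75.
Kwame beats Theo 99–76.
Amara beats Zara 105–70.
Zara beats Fatima 105–70.
Every option loses at least one head-to-head, so there is no Condorcet winner.

none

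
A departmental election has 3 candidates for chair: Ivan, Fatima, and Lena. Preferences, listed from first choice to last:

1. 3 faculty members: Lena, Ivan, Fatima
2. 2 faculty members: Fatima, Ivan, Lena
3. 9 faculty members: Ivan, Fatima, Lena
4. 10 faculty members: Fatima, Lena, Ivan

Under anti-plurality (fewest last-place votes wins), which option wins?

Last-place votes: Ivan 10, Fatima 3, Lena 11.
Fatima is ranked last by the fewest voters, so Fatima wins.

Fatima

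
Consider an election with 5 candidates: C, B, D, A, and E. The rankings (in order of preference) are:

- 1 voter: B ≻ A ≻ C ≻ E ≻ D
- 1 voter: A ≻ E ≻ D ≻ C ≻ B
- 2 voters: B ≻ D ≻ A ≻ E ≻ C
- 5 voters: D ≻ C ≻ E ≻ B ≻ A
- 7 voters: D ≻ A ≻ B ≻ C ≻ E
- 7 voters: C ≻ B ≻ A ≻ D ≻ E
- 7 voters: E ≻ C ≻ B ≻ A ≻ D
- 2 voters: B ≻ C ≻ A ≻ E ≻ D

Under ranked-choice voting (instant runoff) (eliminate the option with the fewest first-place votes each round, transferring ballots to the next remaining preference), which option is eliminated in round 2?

B

Round 1: C 7, B 5, D 12, A 1, E 7. Eliminate A.
Round 2: C 7, B 5, D 12, E 8. Eliminate B.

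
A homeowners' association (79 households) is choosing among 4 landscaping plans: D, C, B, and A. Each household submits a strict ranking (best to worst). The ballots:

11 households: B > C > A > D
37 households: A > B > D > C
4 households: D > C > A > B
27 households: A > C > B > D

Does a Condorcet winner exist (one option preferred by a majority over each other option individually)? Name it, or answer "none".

A vs D: 75–4 for A.
A vs C: 64–15 for A.
A vs B: 68–11 for A.
A beats every other option head-to-head.

A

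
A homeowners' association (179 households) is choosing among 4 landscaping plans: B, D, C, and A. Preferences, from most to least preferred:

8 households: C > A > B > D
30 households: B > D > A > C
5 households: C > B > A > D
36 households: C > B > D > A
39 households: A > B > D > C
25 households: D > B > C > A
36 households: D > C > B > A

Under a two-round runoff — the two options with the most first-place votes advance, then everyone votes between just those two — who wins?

D

Round 1 first-place votes: B 30, D 61, C 49, A 39.
D and C advance.
Runoff: D is preferred to C by 130 voters; C by 49.
D wins the runoff.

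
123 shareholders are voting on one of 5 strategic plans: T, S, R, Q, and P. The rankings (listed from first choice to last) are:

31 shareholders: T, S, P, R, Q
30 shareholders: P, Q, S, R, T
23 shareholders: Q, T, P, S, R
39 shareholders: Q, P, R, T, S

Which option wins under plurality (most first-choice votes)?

Q

First-place votes: T 31, S 0, R 0, Q 62, P 30.
Q has the most first-place votes.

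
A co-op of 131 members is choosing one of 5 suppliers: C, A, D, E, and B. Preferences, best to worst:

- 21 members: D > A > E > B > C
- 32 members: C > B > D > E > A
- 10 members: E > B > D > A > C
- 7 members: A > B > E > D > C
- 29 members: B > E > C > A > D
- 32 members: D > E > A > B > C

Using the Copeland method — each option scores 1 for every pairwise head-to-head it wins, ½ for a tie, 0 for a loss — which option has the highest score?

C: loses to A, D, E, and B → score 0.
A: beats C; loses to D, E, and B → score 1.
D: beats C, A, and E; loses to B → score 3.
E: beats C and A; loses to D and B → score 2.
B: beats C, A, D, and E → score 4.
B has the best pairwise record.

B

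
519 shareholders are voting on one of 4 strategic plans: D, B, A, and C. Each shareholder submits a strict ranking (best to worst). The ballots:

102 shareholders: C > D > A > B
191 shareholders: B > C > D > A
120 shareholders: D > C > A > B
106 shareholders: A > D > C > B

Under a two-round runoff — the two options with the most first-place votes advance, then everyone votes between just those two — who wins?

D

Round 1 first-place votes: D 120, B 191, A 106, C 102.
B and D advance.
Runoff: B is preferred to D by 191 voters; D by 328.
D wins the runoff.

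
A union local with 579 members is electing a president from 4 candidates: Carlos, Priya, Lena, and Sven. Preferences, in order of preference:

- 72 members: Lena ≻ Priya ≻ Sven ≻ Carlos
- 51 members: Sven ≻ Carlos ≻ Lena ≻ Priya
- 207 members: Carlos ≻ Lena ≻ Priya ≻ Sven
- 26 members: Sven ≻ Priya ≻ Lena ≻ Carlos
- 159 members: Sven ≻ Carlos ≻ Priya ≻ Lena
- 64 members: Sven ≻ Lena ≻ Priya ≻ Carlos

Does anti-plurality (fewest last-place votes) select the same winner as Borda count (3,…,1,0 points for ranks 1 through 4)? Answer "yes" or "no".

Anti-plurality — last-place votes: Carlos 162, Priya 51, Lena 159, Sven 207. Winner: Priya.
Borda — scores: Carlos 1041, Priya 626, Lena 835, Sven 972. Winner: Carlos.
The two methods disagree.

no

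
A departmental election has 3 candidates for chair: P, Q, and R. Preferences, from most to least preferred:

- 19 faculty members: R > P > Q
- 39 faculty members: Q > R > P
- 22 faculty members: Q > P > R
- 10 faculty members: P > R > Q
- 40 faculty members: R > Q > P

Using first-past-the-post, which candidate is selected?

Q

First-place votes: P 10, Q 61, R 59.
Q has the most first-place votes.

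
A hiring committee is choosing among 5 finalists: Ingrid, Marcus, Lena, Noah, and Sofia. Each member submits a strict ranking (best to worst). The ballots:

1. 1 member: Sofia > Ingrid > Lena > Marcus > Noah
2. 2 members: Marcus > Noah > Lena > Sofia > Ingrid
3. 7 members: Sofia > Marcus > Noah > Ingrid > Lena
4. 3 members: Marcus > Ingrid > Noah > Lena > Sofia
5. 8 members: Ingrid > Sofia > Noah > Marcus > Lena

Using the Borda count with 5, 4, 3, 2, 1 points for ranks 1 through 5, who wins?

Ingrid: 1·4 + 2·1 + 7·2 + 3·4 + 8·5 = 72
Marcus: 1·2 + 2·5 + 7·4 + 3·5 + 8·2 = 71
Lena: 1·3 + 2·3 + 7·1 + 3·2 + 8·1 = 30
Noah: 1·1 + 2·4 + 7·3 + 3·3 + 8·3 = 63
Sofia: 1·5 + 2·2 + 7·5 + 3·1 + 8·4 = 79
Sofia has the highest Borda score (79).

Sofia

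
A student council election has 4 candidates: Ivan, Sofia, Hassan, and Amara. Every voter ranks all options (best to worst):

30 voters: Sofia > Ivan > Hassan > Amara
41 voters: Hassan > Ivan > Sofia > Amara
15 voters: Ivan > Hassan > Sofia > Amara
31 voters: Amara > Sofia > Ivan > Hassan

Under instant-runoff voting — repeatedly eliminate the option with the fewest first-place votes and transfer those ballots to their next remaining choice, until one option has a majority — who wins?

Round 1: Ivan 15, Sofia 30, Hassan 41, Amara 31. Eliminate Ivan.
Round 2: Sofia 30, Hassan 56, Amara 31. Eliminate Sofia.
Round 3: Hassan 86, Amara 31. Hassan has a majority.

Hassan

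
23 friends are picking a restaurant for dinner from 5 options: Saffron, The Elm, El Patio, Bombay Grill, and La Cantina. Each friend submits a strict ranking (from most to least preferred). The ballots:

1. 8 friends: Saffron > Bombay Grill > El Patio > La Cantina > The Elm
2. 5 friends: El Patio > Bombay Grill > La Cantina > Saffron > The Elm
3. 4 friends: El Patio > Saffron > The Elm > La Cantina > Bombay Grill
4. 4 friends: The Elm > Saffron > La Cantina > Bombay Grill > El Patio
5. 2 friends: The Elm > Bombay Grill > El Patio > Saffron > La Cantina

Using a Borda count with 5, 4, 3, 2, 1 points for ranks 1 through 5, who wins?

Saffron

Saffron: 8·5 + 5·2 + 4·4 + 4·4 + 2·2 = 86
The Elm: 8·1 + 5·1 + 4·3 + 4·5 + 2·5 = 55
El Patio: 8·3 + 5·5 + 4·5 + 4·1 + 2·3 = 79
Bombay Grill: 8·4 + 5·4 + 4·1 + 4·2 + 2·4 = 72
La Cantina: 8·2 + 5·3 + 4·2 + 4·3 + 2·1 = 53
Saffron has the highest Borda score (86).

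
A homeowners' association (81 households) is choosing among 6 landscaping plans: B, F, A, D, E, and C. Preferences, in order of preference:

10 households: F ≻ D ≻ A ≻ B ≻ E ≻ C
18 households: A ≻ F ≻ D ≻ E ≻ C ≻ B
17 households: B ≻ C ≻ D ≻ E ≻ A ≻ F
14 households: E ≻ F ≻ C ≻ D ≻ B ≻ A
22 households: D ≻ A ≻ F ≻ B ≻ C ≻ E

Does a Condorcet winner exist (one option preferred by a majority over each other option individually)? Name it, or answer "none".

none

Checking pairwise contests:
F beats B 64–17.
A beats F 57–24.
D beats A 63–18.
F beats D 42–39.
B beats E 49–32.
B beats C 49–32.
Every option loses at least one head-to-head, so there is no Condorcet winner.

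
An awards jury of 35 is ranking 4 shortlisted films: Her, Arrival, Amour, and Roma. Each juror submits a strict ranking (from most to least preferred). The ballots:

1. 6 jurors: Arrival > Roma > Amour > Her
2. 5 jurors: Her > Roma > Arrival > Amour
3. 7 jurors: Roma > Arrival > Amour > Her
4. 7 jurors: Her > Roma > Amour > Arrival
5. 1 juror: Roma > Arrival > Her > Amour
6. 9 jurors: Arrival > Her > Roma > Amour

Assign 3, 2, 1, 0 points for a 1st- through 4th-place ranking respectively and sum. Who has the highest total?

Her: 6·0 + 5·3 + 7·0 + 7·3 + 1·1 + 9·2 = 55
Arrival: 6·3 + 5·1 + 7·2 + 7·0 + 1·2 + 9·3 = 66
Amour: 6·1 + 5·0 + 7·1 + 7·1 + 1·0 + 9·0 = 20
Roma: 6·2 + 5·2 + 7·3 + 7·2 + 1·3 + 9·1 = 69
Roma has the highest Borda score (69).

Roma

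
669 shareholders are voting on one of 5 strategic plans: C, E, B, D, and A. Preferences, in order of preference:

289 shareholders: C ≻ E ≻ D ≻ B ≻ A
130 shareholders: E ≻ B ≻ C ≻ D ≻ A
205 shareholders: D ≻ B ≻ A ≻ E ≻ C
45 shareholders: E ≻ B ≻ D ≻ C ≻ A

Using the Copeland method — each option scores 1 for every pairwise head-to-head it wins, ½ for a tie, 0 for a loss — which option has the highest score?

E

C: beats D and A; loses to E and B → score 2.
E: beats C, B, D, and A → score 4.
B: beats C and A; loses to E and D → score 2.
D: beats B and A; loses to C and E → score 2.
A: loses to C, E, B, and D → score 0.
E has the best pairwise record.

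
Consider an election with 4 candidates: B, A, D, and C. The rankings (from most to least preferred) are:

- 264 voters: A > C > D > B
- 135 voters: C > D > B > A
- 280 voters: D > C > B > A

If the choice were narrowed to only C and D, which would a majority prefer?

C

Voters preferring C to D: 399; preferring D to C: 280.
C wins the head-to-head.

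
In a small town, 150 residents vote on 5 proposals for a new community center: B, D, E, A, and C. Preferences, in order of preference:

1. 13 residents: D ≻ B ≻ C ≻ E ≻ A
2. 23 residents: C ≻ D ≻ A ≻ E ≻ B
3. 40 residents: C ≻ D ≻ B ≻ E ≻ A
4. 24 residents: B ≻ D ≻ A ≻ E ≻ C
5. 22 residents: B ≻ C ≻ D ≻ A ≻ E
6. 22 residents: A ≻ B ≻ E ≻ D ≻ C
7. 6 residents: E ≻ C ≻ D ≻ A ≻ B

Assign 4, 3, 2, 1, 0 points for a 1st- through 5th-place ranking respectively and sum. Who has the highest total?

D

B: 13·3 + 23·0 + 40·2 + 24·4 + 22·4 + 22·3 + 6·0 = 369
D: 13·4 + 23·3 + 40·3 + 24·3 + 22·2 + 22·1 + 6·2 = 391
E: 13·1 + 23·1 + 40·1 + 24·1 + 22·0 + 22·2 + 6·4 = 168
A: 13·0 + 23·2 + 40·0 + 24·2 + 22·1 + 22·4 + 6·1 = 210
C: 13·2 + 23·4 + 40·4 + 24·0 + 22·3 + 22·0 + 6·3 = 362
D has the highest Borda score (391).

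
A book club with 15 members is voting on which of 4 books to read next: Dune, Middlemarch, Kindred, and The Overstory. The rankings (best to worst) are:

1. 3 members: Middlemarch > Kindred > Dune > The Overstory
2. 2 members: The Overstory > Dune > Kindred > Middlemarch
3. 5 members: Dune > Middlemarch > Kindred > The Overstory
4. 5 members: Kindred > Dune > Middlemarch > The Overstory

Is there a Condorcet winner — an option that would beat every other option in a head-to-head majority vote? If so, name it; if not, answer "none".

Checking pairwise contests:
Kindred beats Dune 8–7.
Dune beats Middlemarch 12–3.
Middlemarch beats Kindred 8–7.
Dune beats The Overstory 13–2.
Every option loses at least one head-to-head, so there is no Condorcet winner.

none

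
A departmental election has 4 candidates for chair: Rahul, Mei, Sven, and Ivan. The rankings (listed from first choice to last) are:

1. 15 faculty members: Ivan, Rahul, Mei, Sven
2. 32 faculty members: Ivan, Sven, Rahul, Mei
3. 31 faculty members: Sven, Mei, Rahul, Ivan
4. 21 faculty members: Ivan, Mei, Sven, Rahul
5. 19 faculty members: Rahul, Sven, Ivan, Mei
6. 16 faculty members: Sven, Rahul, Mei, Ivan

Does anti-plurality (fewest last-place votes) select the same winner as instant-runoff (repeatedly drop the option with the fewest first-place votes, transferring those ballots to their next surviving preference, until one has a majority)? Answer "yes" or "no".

no

Anti-plurality — last-place votes: Rahul 21, Mei 51, Sven 15, Ivan 47. Winner: Sven.
Instant-runoff — R1 Rahul 19, Mei 0, Sven 47, Ivan 68 (Ivan winner). Winner: Ivan.
The two methods disagree.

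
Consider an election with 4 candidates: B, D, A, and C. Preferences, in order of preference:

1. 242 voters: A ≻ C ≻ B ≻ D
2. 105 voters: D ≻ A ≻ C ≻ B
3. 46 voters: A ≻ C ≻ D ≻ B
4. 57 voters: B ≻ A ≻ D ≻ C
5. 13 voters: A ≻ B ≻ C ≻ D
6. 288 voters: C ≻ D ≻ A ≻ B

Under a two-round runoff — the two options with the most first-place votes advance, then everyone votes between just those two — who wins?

A

Round 1 first-place votes: B 57, D 105, A 301, C 288.
A and C advance.
Runoff: A is preferred to C by 463 voters; C by 288.
A wins the runoff.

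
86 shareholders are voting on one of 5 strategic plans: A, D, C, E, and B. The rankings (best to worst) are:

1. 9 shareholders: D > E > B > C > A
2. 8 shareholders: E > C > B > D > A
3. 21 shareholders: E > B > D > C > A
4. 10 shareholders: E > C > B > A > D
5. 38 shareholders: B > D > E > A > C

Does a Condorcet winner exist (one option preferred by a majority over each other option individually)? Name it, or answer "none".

none

Checking pairwise contests:
D beats A 76–10.
B beats D 77–9.
D beats C 68–18.
D beats E 47–39.
E beats B 48–38.
Every option loses at least one head-to-head, so there is no Condorcet winner.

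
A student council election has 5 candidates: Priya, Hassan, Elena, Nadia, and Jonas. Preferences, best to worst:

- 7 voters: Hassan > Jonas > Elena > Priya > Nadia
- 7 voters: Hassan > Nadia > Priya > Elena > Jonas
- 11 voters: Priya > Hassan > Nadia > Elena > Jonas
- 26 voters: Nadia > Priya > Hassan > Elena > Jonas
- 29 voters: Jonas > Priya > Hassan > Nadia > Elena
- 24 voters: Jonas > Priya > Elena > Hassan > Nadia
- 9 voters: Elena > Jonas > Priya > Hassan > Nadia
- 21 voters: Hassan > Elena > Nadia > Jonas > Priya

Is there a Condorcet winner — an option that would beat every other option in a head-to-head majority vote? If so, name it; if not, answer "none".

none

Checking pairwise contests:
Jonas beats Priya 90–44.
Priya beats Hassan 99–35.
Priya beats Elena 97–37.
Priya beats Nadia 80–54.
Hassan beats Jonas 72–62.
Every option loses at least one head-to-head, so there is no Condorcet winner.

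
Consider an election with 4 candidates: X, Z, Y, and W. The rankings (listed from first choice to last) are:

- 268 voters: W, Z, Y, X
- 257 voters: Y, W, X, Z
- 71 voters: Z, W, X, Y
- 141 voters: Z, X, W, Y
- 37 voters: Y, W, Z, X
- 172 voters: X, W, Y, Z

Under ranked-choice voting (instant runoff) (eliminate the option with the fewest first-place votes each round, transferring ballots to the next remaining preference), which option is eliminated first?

Round 1: X 172, Z 212, Y 294, W 268. Eliminate X.

X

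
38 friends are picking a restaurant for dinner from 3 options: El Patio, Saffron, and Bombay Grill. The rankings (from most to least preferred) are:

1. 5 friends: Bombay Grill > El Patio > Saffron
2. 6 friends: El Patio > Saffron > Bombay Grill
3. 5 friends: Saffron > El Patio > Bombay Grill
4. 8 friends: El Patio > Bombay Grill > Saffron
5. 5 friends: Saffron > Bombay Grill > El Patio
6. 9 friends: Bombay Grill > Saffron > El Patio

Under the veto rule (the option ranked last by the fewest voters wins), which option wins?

Bombay Grill

Last-place votes: El Patio 14, Saffron 13, Bombay Grill 11.
Bombay Grill is ranked last by the fewest voters, so Bombay Grill wins.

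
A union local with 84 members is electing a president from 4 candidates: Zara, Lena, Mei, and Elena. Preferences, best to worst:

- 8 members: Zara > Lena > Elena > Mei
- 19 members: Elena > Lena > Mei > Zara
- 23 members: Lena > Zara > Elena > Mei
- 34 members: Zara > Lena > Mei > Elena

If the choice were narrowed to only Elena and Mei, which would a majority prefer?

Elena

Voters preferring Elena to Mei: 50; preferring Mei to Elena: 34.
Elena wins the head-to-head.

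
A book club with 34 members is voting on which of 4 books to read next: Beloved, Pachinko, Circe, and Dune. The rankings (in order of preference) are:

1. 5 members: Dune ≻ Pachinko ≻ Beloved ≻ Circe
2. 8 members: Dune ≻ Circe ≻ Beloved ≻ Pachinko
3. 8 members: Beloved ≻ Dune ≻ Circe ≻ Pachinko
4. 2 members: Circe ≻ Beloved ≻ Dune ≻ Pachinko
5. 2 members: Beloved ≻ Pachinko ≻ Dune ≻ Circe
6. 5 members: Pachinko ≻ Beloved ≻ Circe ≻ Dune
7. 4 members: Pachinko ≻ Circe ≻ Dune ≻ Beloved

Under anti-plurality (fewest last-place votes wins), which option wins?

Last-place votes: Beloved 4, Pachinko 18, Circe 7, Dune 5.
Beloved is ranked last by the fewest voters, so Beloved wins.

Beloved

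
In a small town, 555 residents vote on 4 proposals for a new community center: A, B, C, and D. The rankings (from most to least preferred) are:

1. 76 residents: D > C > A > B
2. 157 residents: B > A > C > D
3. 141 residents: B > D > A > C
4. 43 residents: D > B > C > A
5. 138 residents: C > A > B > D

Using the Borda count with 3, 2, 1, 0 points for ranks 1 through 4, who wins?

A: 76·1 + 157·2 + 141·1 + 43·0 + 138·2 = 807
B: 76·0 + 157·3 + 141·3 + 43·2 + 138·1 = 1118
C: 76·2 + 157·1 + 141·0 + 43·1 + 138·3 = 766
D: 76·3 + 157·0 + 141·2 + 43·3 + 138·0 = 639
B has the highest Borda score (1118).

B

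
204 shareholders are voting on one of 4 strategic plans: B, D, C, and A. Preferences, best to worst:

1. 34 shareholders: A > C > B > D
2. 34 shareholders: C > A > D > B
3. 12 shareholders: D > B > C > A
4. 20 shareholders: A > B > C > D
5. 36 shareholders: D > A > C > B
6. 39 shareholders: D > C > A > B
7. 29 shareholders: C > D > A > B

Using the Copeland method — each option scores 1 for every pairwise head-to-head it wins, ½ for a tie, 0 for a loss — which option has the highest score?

C

B: loses to D, C, and A → score 0.
D: beats B and A; loses to C → score 2.
C: beats B, D, and A → score 3.
A: beats B; loses to D and C → score 1.
C has the best pairwise record.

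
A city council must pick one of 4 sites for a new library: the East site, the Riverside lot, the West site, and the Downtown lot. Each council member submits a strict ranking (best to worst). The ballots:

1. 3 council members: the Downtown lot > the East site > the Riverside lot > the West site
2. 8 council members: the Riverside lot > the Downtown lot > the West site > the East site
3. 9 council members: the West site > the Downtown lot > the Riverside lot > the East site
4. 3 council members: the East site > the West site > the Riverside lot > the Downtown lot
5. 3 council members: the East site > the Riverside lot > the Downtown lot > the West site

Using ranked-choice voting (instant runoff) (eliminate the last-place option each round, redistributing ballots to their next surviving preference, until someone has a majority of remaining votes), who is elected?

the West site

Round 1: the East site 6, the Riverside lot 8, the West site 9, the Downtown lot 3. Eliminate the Downtown lot.
Round 2: the East site 9, the Riverside lot 8, the West site 9. Eliminate the Riverside lot.
Round 3: the East site 9, the West site 17. The West site has a majority.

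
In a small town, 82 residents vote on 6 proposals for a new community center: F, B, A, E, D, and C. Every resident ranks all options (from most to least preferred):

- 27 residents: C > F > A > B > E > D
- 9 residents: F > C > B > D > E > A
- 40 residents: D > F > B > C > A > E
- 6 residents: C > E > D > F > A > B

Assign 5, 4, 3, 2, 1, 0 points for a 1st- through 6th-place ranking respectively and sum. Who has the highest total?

F

F: 27·4 + 9·5 + 40·4 + 6·2 = 325
B: 27·2 + 9·3 + 40·3 + 6·0 = 201
A: 27·3 + 9·0 + 40·1 + 6·1 = 127
E: 27·1 + 9·1 + 40·0 + 6·4 = 60
D: 27·0 + 9·2 + 40·5 + 6·3 = 236
C: 27·5 + 9·4 + 40·2 + 6·5 = 281
F has the highest Borda score (325).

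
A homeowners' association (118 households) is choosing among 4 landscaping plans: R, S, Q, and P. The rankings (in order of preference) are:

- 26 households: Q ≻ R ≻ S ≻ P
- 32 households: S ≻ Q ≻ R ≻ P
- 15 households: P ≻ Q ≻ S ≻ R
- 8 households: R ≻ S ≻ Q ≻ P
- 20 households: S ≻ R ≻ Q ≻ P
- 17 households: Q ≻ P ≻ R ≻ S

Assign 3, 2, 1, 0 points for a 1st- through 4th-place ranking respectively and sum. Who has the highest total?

R: 26·2 + 32·1 + 15·0 + 8·3 + 20·2 + 17·1 = 165
S: 26·1 + 32·3 + 15·1 + 8·2 + 20·3 + 17·0 = 213
Q: 26·3 + 32·2 + 15·2 + 8·1 + 20·1 + 17·3 = 251
P: 26·0 + 32·0 + 15·3 + 8·0 + 20·0 + 17·2 = 79
Q has the highest Borda score (251).

Q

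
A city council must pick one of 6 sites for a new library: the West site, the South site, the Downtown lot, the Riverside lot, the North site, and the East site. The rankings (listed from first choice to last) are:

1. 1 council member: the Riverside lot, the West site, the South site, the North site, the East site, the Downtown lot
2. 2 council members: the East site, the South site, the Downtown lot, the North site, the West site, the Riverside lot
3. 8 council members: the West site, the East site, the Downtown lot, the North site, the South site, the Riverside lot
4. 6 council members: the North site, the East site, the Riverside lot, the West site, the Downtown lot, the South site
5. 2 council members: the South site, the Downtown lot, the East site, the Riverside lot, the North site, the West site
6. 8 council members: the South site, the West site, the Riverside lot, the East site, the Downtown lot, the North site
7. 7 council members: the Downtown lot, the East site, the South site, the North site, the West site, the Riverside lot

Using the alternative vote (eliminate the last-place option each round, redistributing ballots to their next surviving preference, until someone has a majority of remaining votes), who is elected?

the South site

Round 1: the West site 8, the South site 10, the Downtown lot 7, the Riverside lot 1, the North site 6, the East site 2. Eliminate the Riverside lot.
Round 2: the West site 9, the South site 10, the Downtown lot 7, the North site 6, the East site 2. Eliminate the East site.
Round 3: the West site 9, the South site 12, the Downtown lot 7, the North site 6. Eliminate the North site.
Round 4: the West site 15, the South site 12, the Downtown lot 7. Eliminate the Downtown lot.
Round 5: the West site 15, the South site 19. The South site has a majority.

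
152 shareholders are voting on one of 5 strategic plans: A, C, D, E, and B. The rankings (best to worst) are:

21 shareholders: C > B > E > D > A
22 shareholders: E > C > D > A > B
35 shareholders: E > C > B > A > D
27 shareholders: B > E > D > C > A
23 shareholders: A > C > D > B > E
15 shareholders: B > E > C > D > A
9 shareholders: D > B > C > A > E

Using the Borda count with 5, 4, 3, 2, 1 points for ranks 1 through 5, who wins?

C

A: 21·1 + 22·2 + 35·2 + 27·1 + 23·5 + 15·1 + 9·2 = 310
C: 21·5 + 22·4 + 35·4 + 27·2 + 23·4 + 15·3 + 9·3 = 551
D: 21·2 + 22·3 + 35·1 + 27·3 + 23·3 + 15·2 + 9·5 = 368
E: 21·3 + 22·5 + 35·5 + 27·4 + 23·1 + 15·4 + 9·1 = 548
B: 21·4 + 22·1 + 35·3 + 27·5 + 23·2 + 15·5 + 9·4 = 503
C has the highest Borda score (551).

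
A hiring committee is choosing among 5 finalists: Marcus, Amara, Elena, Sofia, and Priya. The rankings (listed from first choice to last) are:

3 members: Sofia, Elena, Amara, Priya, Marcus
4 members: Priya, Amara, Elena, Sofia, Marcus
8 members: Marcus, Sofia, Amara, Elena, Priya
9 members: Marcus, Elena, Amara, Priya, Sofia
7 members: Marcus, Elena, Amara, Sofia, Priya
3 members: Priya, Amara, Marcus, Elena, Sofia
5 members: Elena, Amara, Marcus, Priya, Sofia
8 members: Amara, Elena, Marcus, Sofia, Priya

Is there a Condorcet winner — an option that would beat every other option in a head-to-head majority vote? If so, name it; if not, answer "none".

Marcus vs Amara: 24–23 for Marcus.
Marcus vs Elena: 27–20 for Marcus.
Marcus vs Sofia: 40–7 for Marcus.
Marcus vs Priya: 37–10 for Marcus.
Marcus beats every other option head-to-head.

Marcus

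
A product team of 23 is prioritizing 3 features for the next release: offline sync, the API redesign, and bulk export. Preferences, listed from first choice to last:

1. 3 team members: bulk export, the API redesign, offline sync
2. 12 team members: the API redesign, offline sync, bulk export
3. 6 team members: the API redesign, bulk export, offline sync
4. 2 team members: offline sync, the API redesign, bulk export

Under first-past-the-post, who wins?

First-place votes: offline sync 2, the API redesign 18, bulk export 3.
the API redesign has the most first-place votes.

the API redesign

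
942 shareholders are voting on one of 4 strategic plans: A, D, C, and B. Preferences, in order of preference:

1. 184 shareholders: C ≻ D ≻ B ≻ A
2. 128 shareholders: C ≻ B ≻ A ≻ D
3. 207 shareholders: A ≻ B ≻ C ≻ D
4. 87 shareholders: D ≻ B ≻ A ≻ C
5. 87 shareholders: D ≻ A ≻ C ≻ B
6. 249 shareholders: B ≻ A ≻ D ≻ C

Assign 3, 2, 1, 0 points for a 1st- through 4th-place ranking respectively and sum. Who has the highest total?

A: 184·0 + 128·1 + 207·3 + 87·1 + 87·2 + 249·2 = 1508
D: 184·2 + 128·0 + 207·0 + 87·3 + 87·3 + 249·1 = 1139
C: 184·3 + 128·3 + 207·1 + 87·0 + 87·1 + 249·0 = 1230
B: 184·1 + 128·2 + 207·2 + 87·2 + 87·0 + 249·3 = 1775
B has the highest Borda score (1775).

B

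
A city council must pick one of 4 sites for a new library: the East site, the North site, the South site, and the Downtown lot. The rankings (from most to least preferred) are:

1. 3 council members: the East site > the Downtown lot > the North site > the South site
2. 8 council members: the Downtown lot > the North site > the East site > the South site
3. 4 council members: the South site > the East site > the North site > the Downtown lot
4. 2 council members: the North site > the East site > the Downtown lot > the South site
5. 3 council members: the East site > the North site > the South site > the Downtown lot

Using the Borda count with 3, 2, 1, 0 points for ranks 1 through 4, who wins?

the East site: 3·3 + 8·1 + 4·2 + 2·2 + 3·3 = 38
the North site: 3·1 + 8·2 + 4·1 + 2·3 + 3·2 = 35
the South site: 3·0 + 8·0 + 4·3 + 2·0 + 3·1 = 15
the Downtown lot: 3·2 + 8·3 + 4·0 + 2·1 + 3·0 = 32
the East site has the highest Borda score (38).

the East site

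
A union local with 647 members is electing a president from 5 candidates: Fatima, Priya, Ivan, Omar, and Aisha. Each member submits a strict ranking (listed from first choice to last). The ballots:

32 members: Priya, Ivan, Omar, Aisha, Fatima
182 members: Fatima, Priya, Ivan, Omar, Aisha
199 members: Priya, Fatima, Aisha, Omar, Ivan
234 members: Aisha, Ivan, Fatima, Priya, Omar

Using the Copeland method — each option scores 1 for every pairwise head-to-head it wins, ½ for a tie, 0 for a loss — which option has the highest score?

Fatima

Fatima: beats Priya, Ivan, Omar, and Aisha → score 4.
Priya: beats Ivan, Omar, and Aisha; loses to Fatima → score 3.
Ivan: beats Omar; loses to Fatima, Priya, and Aisha → score 1.
Omar: loses to Fatima, Priya, Ivan, and Aisha → score 0.
Aisha: beats Ivan and Omar; loses to Fatima and Priya → score 2.
Fatima has the best pairwise record.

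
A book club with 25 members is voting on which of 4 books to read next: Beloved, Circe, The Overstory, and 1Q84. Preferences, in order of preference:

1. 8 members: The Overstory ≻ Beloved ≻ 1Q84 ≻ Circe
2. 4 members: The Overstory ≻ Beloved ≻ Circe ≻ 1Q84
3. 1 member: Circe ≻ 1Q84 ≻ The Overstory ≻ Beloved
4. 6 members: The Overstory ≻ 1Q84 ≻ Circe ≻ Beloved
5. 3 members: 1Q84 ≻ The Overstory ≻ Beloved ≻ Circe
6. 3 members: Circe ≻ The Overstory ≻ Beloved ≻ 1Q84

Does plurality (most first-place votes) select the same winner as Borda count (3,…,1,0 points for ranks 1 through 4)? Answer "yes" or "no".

yes

Plurality — first-place votes: Beloved 0, Circe 4, The Overstory 18, 1Q84 3. Winner: The Overstory.
Borda — scores: Beloved 30, Circe 22, The Overstory 67, 1Q84 31. Winner: The Overstory.
The two methods agree.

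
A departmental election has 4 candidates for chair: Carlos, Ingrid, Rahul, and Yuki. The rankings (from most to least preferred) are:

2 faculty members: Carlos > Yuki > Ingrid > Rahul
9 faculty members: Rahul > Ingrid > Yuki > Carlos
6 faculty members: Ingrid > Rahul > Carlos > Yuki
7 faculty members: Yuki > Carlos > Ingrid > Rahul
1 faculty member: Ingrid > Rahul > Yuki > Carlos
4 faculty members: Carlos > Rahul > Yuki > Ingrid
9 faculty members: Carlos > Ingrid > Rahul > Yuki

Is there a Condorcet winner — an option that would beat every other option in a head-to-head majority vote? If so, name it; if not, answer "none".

Carlos

Carlos vs Ingrid: 22–16 for Carlos.
Carlos vs Rahul: 22–16 for Carlos.
Carlos vs Yuki: 21–17 for Carlos.
Carlos beats every other option head-to-head.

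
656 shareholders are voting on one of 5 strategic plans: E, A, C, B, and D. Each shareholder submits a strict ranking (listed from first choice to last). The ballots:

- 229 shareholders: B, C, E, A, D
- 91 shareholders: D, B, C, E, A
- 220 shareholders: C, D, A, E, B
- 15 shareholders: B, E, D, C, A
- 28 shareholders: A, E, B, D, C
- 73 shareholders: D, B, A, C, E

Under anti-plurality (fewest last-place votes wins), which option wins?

Last-place votes: E 73, A 106, C 28, B 220, D 229.
C is ranked last by the fewest voters, so C wins.

C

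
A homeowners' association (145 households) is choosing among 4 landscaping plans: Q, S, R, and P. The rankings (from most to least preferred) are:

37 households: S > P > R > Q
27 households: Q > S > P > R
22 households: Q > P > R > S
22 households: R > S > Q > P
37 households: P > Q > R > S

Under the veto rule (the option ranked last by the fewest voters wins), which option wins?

P

Last-place votes: Q 37, S 59, R 27, P 22.
P is ranked last by the fewest voters, so P wins.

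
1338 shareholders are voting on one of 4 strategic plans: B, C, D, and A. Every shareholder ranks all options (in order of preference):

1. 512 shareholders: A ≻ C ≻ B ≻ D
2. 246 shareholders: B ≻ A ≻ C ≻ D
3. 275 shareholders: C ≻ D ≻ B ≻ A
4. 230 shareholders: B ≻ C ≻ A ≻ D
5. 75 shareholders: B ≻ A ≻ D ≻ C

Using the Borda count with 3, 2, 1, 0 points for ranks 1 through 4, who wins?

C

B: 512·1 + 246·3 + 275·1 + 230·3 + 75·3 = 2440
C: 512·2 + 246·1 + 275·3 + 230·2 + 75·0 = 2555
D: 512·0 + 246·0 + 275·2 + 230·0 + 75·1 = 625
A: 512·3 + 246·2 + 275·0 + 230·1 + 75·2 = 2408
C has the highest Borda score (2555).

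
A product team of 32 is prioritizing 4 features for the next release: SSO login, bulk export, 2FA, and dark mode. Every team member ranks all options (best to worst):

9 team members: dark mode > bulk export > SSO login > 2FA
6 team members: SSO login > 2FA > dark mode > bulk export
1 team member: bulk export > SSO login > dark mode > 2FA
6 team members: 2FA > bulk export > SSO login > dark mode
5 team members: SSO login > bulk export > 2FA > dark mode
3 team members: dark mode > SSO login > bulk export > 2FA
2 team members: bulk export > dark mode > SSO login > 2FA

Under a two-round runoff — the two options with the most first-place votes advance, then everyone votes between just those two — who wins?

SSO login

Round 1 first-place votes: SSO login 11, bulk export 3, 2FA 6, dark mode 12.
dark mode and SSO login advance.
Runoff: dark mode is preferred to SSO login by 14 voters; SSO login by 18.
SSO login wins the runoff.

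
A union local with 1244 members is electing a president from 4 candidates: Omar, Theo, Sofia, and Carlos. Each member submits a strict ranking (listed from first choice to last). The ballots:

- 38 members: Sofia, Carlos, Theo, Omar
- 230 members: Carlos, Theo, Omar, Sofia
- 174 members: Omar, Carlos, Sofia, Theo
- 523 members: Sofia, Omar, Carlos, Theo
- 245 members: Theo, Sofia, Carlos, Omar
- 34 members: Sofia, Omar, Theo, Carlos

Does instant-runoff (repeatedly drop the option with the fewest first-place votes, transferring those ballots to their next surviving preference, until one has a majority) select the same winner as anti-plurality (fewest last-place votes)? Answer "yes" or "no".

Instant-runoff — R1 Omar 174, Theo 245, Sofia 595, Carlos 230 (Omar out); R2 Theo 245, Sofia 595, Carlos 404 (Theo out); R3 Sofia 840, Carlos 404 (Sofia winner). Winner: Sofia.
Anti-plurality — last-place votes: Omar 283, Theo 697, Sofia 230, Carlos 34. Winner: Carlos.
The two methods disagree.

no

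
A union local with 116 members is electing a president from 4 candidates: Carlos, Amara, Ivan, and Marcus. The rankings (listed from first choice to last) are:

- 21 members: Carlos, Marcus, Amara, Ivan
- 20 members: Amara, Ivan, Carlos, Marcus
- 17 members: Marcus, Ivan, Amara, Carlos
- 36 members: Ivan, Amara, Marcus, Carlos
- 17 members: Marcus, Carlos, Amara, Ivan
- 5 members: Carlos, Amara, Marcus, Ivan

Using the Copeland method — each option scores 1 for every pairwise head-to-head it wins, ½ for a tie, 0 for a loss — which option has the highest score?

Carlos: loses to Amara, Ivan, and Marcus → score 0.
Amara: beats Carlos, Ivan, and Marcus → score 3.
Ivan: beats Carlos; loses to Amara and Marcus → score 1.
Marcus: beats Carlos and Ivan; loses to Amara → score 2.
Amara has the best pairwise record.

Amara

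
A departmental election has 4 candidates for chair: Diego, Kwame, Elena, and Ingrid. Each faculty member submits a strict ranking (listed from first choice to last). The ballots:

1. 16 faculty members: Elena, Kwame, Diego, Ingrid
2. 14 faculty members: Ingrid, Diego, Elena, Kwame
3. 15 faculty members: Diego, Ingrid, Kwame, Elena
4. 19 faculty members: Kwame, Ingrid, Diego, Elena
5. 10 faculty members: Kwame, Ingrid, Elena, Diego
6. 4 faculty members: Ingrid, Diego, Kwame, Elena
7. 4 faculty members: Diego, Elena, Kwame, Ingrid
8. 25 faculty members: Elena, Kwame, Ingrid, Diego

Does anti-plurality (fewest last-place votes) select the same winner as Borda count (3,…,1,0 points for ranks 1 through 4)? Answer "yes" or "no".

Anti-plurality — last-place votes: Diego 35, Kwame 14, Elena 38, Ingrid 20. Winner: Kwame.
Borda — scores: Diego 128, Kwame 192, Elena 155, Ingrid 167. Winner: Kwame.
The two methods agree.

yes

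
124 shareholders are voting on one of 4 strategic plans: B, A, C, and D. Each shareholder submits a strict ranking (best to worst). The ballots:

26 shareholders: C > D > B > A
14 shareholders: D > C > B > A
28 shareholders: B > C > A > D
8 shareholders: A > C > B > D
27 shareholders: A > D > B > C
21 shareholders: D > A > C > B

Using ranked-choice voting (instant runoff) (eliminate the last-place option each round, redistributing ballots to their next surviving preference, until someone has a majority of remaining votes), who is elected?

A

Round 1: B 28, A 35, C 26, D 35. Eliminate C.
Round 2: B 28, A 35, D 61. Eliminate B.
Round 3: A 63, D 61. A has a majority.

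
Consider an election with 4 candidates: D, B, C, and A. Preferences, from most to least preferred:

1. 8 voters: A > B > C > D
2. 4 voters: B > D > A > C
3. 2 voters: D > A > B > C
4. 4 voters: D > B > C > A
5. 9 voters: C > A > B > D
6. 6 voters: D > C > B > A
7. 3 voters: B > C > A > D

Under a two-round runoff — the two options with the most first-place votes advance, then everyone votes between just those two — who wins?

C

Round 1 first-place votes: D 12, B 7, C 9, A 8.
D and C advance.
Runoff: D is preferred to C by 16 voters; C by 20.
C wins the runoff.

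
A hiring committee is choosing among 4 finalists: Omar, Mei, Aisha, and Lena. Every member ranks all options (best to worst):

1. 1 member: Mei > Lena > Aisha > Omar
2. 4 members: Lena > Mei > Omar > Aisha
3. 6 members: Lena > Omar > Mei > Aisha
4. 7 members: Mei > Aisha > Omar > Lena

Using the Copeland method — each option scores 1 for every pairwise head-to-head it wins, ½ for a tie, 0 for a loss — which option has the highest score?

Omar: beats Aisha; loses to Mei and Lena → score 1.
Mei: beats Omar and Aisha; loses to Lena → score 2.
Aisha: loses to Omar, Mei, and Lena → score 0.
Lena: beats Omar, Mei, and Aisha → score 3.
Lena has the best pairwise record.

Lena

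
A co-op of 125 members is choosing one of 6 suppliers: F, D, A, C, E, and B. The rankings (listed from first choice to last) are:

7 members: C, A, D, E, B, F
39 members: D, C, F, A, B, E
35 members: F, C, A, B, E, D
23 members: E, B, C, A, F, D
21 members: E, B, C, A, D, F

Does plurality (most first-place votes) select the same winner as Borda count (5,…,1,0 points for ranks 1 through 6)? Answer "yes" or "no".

Plurality — first-place votes: F 35, D 39, A 0, C 7, E 44, B 0. Winner: E.
Borda — scores: F 315, D 237, A 299, C 463, E 269, B 292. Winner: C.
The two methods disagree.

no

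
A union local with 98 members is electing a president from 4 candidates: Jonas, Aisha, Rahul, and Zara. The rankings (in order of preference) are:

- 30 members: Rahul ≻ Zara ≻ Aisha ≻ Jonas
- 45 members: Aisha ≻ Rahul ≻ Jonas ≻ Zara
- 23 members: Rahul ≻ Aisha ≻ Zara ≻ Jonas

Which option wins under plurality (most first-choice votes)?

First-place votes: Jonas 0, Aisha 45, Rahul 53, Zara 0.
Rahul has the most first-place votes.

Rahul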